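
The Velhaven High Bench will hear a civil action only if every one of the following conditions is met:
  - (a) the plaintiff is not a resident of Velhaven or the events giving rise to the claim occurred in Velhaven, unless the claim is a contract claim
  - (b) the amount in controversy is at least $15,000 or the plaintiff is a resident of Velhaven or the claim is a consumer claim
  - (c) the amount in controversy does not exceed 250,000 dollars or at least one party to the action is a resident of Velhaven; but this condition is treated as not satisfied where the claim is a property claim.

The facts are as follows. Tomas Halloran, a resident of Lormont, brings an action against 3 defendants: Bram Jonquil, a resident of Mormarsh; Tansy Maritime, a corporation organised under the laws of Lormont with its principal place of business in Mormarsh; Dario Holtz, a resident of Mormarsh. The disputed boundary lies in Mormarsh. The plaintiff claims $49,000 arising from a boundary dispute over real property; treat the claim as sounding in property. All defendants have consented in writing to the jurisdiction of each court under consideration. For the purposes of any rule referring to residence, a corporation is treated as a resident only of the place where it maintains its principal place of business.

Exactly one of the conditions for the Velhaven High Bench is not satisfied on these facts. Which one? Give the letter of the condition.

(c)

The Velhaven High Bench:
  (a) The plaintiff resides in Lormont, which is not Velhaven, which satisfies one of the alternatives. Condition met.
  (b) The amount in controversy is 49,000 dollars, which meets the 15,000 dollars floor, so this disjunct is met. Condition met.
  (c) The amount in controversy is 49,000 dollars, within the $250,000 ceiling, so this disjunct is met. But the claim is a property claim, triggering the carve-out and defeating this condition. Fails.
Only condition (c) fails.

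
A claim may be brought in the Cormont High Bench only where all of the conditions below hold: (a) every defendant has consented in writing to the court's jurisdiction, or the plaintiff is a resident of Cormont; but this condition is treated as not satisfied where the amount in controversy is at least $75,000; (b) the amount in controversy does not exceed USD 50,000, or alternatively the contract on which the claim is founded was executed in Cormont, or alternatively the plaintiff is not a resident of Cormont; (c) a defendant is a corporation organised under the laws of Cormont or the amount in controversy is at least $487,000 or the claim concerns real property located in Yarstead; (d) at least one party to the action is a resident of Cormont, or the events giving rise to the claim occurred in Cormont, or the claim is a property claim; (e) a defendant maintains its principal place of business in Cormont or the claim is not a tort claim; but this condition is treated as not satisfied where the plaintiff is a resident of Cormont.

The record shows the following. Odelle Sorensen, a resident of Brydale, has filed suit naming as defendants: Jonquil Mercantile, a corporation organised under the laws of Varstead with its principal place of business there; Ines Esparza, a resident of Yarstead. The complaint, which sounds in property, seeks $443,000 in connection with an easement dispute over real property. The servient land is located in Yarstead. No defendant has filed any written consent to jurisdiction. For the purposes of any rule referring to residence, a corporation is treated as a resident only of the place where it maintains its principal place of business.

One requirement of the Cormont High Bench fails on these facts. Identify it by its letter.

The Cormont High Bench:
  (a) No such written consent has been filed; the plaintiff resides in Brydale, not Cormont — every alternative fails. Not met.
  (b) The plaintiff resides in Brydale, which is not Cormont, which satisfies one of the alternatives. Met.
  (c) The property lies in Yarstead, so one alternative holds. Met.
  (d) The claim is a property claim, which satisfies one of the alternatives. Met.
  (e) The claim is a property claim, not a tort claim, so one alternative holds. The exception is not triggered, since the plaintiff resides in Brydale, not Cormont. Satisfied.
Only condition (a) fails.

(a)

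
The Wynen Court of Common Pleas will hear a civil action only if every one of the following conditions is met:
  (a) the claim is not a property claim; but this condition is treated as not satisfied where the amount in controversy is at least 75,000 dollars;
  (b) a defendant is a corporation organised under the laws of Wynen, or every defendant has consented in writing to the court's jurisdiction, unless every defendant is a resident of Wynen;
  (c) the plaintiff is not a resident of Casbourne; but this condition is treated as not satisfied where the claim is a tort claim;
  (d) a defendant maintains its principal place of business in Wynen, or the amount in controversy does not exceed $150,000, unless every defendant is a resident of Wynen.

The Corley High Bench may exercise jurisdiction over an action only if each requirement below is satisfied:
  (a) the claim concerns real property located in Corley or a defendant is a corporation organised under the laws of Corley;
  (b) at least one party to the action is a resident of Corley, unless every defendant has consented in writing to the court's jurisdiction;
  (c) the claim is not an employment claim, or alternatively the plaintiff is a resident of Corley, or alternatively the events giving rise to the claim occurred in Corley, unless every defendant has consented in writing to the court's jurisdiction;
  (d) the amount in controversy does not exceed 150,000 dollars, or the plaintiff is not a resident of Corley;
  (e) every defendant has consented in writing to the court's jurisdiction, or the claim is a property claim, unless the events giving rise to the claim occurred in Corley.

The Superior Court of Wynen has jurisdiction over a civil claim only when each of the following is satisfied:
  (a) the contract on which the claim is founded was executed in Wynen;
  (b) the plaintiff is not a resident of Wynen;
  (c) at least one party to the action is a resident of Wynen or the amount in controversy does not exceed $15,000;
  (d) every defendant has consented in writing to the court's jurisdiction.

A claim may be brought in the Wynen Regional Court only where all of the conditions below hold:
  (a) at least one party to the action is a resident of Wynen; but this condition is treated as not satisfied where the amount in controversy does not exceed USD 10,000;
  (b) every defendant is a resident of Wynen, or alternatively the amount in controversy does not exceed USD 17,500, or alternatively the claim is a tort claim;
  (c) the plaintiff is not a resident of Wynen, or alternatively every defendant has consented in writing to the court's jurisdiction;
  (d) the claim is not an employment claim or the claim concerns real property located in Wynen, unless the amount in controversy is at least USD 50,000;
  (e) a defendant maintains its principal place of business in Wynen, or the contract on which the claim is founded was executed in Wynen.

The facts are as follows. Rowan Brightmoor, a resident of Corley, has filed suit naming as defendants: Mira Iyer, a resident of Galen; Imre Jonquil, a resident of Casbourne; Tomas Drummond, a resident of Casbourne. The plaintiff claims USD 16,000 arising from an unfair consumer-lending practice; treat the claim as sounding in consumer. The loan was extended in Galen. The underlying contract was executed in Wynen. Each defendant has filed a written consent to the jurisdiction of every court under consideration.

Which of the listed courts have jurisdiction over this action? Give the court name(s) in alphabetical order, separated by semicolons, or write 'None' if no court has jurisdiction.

the Wynen Court of Common Pleas

The Wynen Court of Common Pleas:
  (a) The claim is a consumer claim, not a property claim. And the carve-out is inapplicable — the amount in controversy is USD 16,000, below the USD 75,000 floor. Condition met.
  (b) Every defendant has filed written consent, so this disjunct is met. Met.
  (c) The plaintiff resides in Corley, which is not Casbourne. And the carve-out is inapplicable — the claim is a consumer claim, not a tort claim. Satisfied.
  (d) The amount in controversy is USD 16,000, within the $150,000 ceiling, so one alternative holds. Condition met.
  → The court has jurisdiction.
The Corley High Bench:
  (a) The claim does not concern real property; no defendant is a corporation — every alternative fails. Condition not met.
  (b) Rowan Brightmoor resides in Corley. Met.
  (c) The claim is a consumer claim, not an employment claim, so one alternative holds. Satisfied.
  (d) The amount in controversy is 16,000 dollars, within the USD 150,000 ceiling, which satisfies one of the alternatives. Condition met.
  (e) Every defendant has filed written consent, so one alternative holds. Met.
  → At least one condition fails; no jurisdiction.
The Superior Court of Wynen:
  (a) The contract was executed in Wynen. Met.
  (b) The plaintiff resides in Corley, which is not Wynen. Satisfied.
  (c) No party resides in Wynen; the amount in controversy is USD 16,000, above the $15,000 ceiling — every alternative fails. Condition not met.
  (d) Every defendant has filed written consent. Satisfied.
  → No jurisdiction.
The Wynen Regional Court:
  (a) No party resides in Wynen. Fails.
  (b) The amount in controversy is 16,000 dollars, within the USD 17,500 ceiling, so this disjunct is met. Satisfied.
  (c) The plaintiff resides in Corley, which is not Wynen — that alternative is enough. Satisfied.
  (d) The claim is a consumer claim, not an employment claim, so one alternative holds. Met.
  (e) The contract was executed in Wynen — that alternative is enough. Satisfied.
  → No jurisdiction.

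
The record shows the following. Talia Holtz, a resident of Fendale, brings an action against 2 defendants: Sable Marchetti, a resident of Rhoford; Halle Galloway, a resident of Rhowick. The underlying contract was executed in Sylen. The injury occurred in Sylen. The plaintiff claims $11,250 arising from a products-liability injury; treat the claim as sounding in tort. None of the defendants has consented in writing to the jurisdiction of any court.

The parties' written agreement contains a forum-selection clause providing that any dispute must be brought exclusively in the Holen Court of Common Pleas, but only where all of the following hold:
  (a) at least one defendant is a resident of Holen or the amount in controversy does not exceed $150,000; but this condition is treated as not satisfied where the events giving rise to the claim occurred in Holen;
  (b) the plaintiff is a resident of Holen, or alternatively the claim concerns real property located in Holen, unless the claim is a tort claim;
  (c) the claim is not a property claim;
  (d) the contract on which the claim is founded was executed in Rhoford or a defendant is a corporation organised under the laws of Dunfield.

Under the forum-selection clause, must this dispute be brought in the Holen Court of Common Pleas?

The Holen Court of Common Pleas:
  (a) The amount in controversy is USD 11,250, within the $150,000 ceiling, so this disjunct is met. The carve-out does not apply: the operative events occurred in Sylen, not Holen. Met.
  (b) The plaintiff resides in Fendale, not Holen; the claim does not concern real property — none of the alternatives is met. But the claim is a tort claim, and the 'unless' clause therefore excuses the requirement. Condition met.
  (c) The claim is a tort claim, not a property claim. Satisfied.
  (d) The contract was executed in Sylen, not Rhoford; no defendant is a corporation — none of the alternatives is met. Not satisfied.
  → Forum clause is not triggered.

No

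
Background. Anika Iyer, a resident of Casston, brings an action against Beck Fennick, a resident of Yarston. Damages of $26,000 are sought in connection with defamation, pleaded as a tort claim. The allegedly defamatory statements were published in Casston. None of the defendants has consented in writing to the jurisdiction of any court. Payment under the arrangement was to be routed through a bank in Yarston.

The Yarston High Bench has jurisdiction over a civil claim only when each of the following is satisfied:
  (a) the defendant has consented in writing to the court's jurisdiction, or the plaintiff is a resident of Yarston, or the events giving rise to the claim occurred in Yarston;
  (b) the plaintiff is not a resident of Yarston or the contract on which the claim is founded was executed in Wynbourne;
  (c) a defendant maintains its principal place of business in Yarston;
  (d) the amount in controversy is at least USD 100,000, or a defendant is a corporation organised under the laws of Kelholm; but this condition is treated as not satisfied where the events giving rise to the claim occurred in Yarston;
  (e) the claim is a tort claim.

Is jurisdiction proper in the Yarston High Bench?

No

The Yarston High Bench:
  (a) No such written consent has been filed; the plaintiff resides in Casston, not Yarston; the operative events occurred in Casston, not Yarston — none of the alternatives is met. Not met.
  (b) The plaintiff resides in Casston, which is not Yarston, so one alternative holds. Met.
  (c) No defendant is a corporation. Fails.
  (d) The amount in controversy is 26,000 dollars, below the $100,000 floor; no defendant is a corporation — every alternative fails. Not satisfied.
  (e) The claim is a tort claim. Condition met.
  → No jurisdiction.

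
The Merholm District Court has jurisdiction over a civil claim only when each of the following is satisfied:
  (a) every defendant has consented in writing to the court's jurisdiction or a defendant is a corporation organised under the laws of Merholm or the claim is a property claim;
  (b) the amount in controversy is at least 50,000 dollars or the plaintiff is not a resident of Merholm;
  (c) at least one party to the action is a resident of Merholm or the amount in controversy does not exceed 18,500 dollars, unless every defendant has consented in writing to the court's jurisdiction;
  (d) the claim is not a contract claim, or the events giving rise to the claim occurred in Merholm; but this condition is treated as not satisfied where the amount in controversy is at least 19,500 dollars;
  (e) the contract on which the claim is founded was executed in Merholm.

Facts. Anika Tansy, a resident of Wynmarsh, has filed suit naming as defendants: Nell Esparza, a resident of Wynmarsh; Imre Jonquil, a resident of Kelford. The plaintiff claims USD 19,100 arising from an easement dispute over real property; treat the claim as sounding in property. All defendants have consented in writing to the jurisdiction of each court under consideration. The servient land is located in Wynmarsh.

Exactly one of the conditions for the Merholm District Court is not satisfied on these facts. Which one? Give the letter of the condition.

The Merholm District Court:
  (a) Every defendant has filed written consent, which satisfies one of the alternatives. Satisfied.
  (b) The plaintiff resides in Wynmarsh, which is not Merholm, which satisfies one of the alternatives. Satisfied.
  (c) No party resides in Merholm; the amount in controversy is 19,100 dollars, above the $18,500 ceiling — every alternative fails. But every defendant has filed written consent, and the 'unless' clause therefore excuses the requirement. Satisfied.
  (d) The claim is a property claim, not a contract claim, so this disjunct is met. The carve-out does not apply: the amount in controversy is $19,100, below the 19,500 dollars floor. Condition met.
  (e) No contract (and hence no place of execution) is alleged. Not satisfied.
Only condition (e) fails.

(e)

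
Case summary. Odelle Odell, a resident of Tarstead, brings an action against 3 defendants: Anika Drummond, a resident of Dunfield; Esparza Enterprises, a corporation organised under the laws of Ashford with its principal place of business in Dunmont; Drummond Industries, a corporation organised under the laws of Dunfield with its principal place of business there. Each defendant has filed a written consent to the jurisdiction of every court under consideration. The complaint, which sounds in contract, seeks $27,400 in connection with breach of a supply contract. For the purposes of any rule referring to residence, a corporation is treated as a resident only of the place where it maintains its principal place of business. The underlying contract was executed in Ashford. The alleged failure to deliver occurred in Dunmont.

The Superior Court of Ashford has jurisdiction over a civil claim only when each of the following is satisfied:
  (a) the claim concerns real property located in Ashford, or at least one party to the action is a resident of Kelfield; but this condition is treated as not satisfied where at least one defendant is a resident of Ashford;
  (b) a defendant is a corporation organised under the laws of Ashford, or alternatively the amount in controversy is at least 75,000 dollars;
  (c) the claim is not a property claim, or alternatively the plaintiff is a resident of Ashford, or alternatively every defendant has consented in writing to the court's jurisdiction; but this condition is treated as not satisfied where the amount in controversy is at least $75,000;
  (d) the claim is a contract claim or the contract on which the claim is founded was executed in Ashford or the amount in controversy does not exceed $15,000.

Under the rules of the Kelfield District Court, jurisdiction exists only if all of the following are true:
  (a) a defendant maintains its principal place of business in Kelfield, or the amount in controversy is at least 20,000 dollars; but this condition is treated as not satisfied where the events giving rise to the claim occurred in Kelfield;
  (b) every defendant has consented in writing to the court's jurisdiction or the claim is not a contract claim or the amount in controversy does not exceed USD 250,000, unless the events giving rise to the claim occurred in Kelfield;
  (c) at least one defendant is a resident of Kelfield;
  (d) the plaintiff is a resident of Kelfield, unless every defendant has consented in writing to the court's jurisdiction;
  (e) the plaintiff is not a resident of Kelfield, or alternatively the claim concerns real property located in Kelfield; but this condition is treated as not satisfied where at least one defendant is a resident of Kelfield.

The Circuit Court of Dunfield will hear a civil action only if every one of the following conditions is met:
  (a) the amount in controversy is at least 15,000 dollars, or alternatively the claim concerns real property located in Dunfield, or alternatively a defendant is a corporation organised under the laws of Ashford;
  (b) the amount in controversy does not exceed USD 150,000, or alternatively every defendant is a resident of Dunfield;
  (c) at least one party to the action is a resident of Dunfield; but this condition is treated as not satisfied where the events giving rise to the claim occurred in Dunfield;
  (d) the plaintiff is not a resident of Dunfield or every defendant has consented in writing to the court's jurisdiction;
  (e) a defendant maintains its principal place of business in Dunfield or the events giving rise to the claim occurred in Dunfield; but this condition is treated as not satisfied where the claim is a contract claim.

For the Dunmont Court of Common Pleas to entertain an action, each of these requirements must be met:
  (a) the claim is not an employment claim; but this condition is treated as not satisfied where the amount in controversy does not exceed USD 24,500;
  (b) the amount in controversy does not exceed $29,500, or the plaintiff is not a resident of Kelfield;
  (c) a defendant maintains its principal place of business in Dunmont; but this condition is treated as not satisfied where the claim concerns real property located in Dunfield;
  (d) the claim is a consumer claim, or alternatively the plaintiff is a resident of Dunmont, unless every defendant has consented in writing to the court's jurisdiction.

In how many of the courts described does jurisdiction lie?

1

The Superior Court of Ashford:
  (a) The claim does not concern real property; no party resides in Kelfield — no alternative holds. Condition not met.
  (b) Esparza Enterprises is organised under the laws of Ashford, which satisfies one of the alternatives. Condition met.
  (c) The claim is a contract claim, not a property claim, so this disjunct is met. The carve-out does not apply: the amount in controversy is $27,400, below the 75,000 dollars floor. Satisfied.
  (d) The claim is a contract claim, so this disjunct is met. Condition met.
  → The court lacks jurisdiction.
The Kelfield District Court:
  (a) The amount in controversy is 27,400 dollars, which meets the USD 20,000 floor, which satisfies one of the alternatives. And the carve-out is inapplicable — the operative events occurred in Dunmont, not Kelfield. Condition met.
  (b) Every defendant has filed written consent, so this disjunct is met. Satisfied.
  (c) No defendant resides in Kelfield (they reside in Dunfield, Dunmont, Dunfield). Condition not met.
  (d) The plaintiff resides in Tarstead, not Kelfield. However, every defendant has filed written consent, so the 'unless' proviso supplies this condition. Satisfied.
  (e) The plaintiff resides in Tarstead, which is not Kelfield — that alternative is enough. The exception is not triggered, since no defendant resides in Kelfield (they reside in Dunfield, Dunmont, Dunfield). Condition met.
  → The court lacks jurisdiction.
The Circuit Court of Dunfield:
  (a) The amount in controversy is $27,400, which meets the $15,000 floor — that alternative is enough. Met.
  (b) The amount in controversy is 27,400 dollars, within the 150,000 dollars ceiling, so this disjunct is met. Satisfied.
  (c) Anika Drummond resides in Dunfield. And the carve-out is inapplicable — the operative events occurred in Dunmont, not Dunfield. Satisfied.
  (d) The plaintiff resides in Tarstead, which is not Dunfield, which satisfies one of the alternatives. Condition met.
  (e) Drummond Industries has its principal place of business in Dunfield — that alternative is enough. However, the claim is a contract claim, which falls within the stated exception and so defeats the condition. Not satisfied.
  → The court lacks jurisdiction.
The Dunmont Court of Common Pleas:
  (a) The claim is a contract claim, not an employment claim. And the carve-out is inapplicable — the amount in controversy is USD 27,400, above the $24,500 ceiling. Met.
  (b) The amount in controversy is USD 27,400, within the $29,500 ceiling, which satisfies one of the alternatives. Satisfied.
  (c) Esparza Enterprises has its principal place of business in Dunmont. And the carve-out is inapplicable — the claim does not concern real property. Met.
  (d) The claim is a contract claim, not a consumer claim; the plaintiff resides in Tarstead, not Dunmont — none of the alternatives is met. However, every defendant has filed written consent, so the 'unless' proviso supplies this condition. Condition met.
  → The court has jurisdiction.
Courts with jurisdiction: the Dunmont Court of Common Pleas — 1 in total.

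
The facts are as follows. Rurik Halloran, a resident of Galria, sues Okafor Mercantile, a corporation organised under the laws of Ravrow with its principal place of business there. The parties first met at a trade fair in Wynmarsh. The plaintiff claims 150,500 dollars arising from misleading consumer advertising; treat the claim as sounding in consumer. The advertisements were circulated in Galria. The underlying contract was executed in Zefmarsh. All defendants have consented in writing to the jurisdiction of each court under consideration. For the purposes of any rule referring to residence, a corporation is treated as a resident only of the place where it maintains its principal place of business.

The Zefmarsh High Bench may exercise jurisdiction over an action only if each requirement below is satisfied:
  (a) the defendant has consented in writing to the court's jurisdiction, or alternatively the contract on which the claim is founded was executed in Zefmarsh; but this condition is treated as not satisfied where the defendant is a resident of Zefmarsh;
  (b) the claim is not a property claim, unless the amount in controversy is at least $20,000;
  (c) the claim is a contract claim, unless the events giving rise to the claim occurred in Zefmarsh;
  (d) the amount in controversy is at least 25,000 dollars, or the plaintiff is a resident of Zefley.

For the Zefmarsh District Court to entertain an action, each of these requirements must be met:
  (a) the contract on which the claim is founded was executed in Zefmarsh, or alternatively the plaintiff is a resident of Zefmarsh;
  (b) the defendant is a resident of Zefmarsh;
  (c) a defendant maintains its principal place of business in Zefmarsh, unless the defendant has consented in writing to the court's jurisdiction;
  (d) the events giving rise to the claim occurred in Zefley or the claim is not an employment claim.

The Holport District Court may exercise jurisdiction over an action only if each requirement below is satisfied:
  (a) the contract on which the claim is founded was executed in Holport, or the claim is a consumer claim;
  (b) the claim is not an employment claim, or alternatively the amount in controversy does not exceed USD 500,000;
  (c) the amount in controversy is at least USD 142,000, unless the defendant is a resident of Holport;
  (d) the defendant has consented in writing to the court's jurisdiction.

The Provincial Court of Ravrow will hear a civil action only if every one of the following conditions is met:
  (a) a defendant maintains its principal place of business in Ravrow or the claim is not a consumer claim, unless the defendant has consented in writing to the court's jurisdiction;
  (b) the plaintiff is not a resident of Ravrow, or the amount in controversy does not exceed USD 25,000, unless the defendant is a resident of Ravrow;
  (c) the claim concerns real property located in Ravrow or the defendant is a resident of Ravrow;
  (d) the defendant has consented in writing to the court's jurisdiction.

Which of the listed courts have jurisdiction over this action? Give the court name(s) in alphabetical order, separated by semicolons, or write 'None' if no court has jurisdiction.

The Zefmarsh High Bench:
  (a) Every defendant has filed written consent, so one alternative holds. The exception is not triggered, since the defendant resides in Ravrow, not Zefmarsh. Condition met.
  (b) The claim is a consumer claim, not a property claim. Met.
  (c) The claim is a consumer claim, not a contract claim. Nor does the 'unless' clause help: the operative events occurred in Galria, not Zefmarsh. Not met.
  (d) The amount in controversy is USD 150,500, which meets the $25,000 floor, so this disjunct is met. Met.
  → No jurisdiction.
The Zefmarsh District Court:
  (a) The contract was executed in Zefmarsh — that alternative is enough. Met.
  (b) The defendant resides in Ravrow, not Zefmarsh. Condition not met.
  (c) The corporate defendant(s) have their principal place of business in Ravrow, not Zefmarsh. The proviso rescues it, though: every defendant has filed written consent. Condition met.
  (d) The claim is a consumer claim, not an employment claim, so this disjunct is met. Condition met.
  → Not every requirement is met — no jurisdiction.
The Holport District Court:
  (a) The claim is a consumer claim, so one alternative holds. Satisfied.
  (b) The claim is a consumer claim, not an employment claim, which satisfies one of the alternatives. Met.
  (c) The amount in controversy is $150,500, which meets the USD 142,000 floor. Satisfied.
  (d) Every defendant has filed written consent. Met.
  → Every requirement is satisfied — jurisdiction.
The Provincial Court of Ravrow:
  (a) Okafor Mercantile has its principal place of business in Ravrow, so one alternative holds. Met.
  (b) The plaintiff resides in Galria, which is not Ravrow, which satisfies one of the alternatives. Satisfied.
  (c) The defendant resides in Ravrow — that alternative is enough. Met.
  (d) Every defendant has filed written consent. Satisfied.
  → The court has jurisdiction.

the Holport District Court; the Provincial Court of Ravrow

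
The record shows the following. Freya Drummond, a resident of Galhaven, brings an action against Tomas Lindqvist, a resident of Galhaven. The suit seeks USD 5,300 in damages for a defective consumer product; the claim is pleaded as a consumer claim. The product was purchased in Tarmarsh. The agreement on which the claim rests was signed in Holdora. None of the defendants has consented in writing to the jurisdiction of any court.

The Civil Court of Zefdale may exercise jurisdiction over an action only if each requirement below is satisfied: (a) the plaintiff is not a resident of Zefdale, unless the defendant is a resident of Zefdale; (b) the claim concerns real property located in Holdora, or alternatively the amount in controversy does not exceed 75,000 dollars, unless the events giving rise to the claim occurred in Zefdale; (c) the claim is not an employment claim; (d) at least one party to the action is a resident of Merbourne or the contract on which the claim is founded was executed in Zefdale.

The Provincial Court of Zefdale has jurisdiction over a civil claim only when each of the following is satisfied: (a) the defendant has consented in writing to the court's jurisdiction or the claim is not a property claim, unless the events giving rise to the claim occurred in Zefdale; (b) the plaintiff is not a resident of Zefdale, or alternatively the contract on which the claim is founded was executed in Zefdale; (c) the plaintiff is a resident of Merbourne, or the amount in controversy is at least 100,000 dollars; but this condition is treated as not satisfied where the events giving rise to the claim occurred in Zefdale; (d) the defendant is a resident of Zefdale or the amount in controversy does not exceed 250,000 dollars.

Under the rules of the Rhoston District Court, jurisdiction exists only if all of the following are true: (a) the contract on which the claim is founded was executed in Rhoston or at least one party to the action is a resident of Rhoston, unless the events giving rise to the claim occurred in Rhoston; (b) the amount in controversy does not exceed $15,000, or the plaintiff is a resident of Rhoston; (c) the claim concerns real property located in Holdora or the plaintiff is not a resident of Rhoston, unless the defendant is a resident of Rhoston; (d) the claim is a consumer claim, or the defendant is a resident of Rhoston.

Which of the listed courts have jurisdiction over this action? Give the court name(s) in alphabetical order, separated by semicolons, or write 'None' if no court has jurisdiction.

The Civil Court of Zefdale:
  (a) The plaintiff resides in Galhaven, which is not Zefdale. Condition met.
  (b) The amount in controversy is 5,300 dollars, within the USD 75,000 ceiling — that alternative is enough. Condition met.
  (c) The claim is a consumer claim, not an employment claim. Condition met.
  (d) No party resides in Merbourne; the contract was executed in Holdora, not Zefdale — none of the alternatives is met. Not met.
  → The court lacks jurisdiction.
The Provincial Court of Zefdale:
  (a) The claim is a consumer claim, not a property claim — that alternative is enough. Satisfied.
  (b) The plaintiff resides in Galhaven, which is not Zefdale, so one alternative holds. Satisfied.
  (c) The plaintiff resides in Galhaven, not Merbourne; the amount in controversy is $5,300, below the $100,000 floor — no alternative holds. Condition not met.
  (d) The amount in controversy is USD 5,300, within the USD 250,000 ceiling — that alternative is enough. Met.
  → At least one condition fails; no jurisdiction.
The Rhoston District Court:
  (a) The contract was executed in Holdora, not Rhoston; no party resides in Rhoston — none of the alternatives is met. The proviso offers no rescue either, since the operative events occurred in Tarmarsh, not Rhoston. Fails.
  (b) The amount in controversy is USD 5,300, within the USD 15,000 ceiling, so this disjunct is met. Satisfied.
  (c) The plaintiff resides in Galhaven, which is not Rhoston, so this disjunct is met. Condition met.
  (d) The claim is a consumer claim, so this disjunct is met. Condition met.
  → Not every requirement is met — no jurisdiction.

None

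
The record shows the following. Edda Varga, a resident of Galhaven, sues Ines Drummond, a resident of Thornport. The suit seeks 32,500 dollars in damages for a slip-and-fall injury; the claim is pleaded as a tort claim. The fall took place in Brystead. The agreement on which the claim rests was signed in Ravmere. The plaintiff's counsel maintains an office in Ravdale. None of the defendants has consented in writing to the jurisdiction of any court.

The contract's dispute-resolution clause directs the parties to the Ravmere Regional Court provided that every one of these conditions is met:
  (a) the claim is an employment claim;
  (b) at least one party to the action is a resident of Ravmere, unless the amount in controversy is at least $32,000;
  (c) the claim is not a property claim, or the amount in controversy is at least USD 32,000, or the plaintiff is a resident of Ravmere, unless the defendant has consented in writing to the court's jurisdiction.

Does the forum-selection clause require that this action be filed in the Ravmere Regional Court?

No

The Ravmere Regional Court:
  (a) The claim is a tort claim, not an employment claim. Not satisfied.
  (b) No party resides in Ravmere. But the amount in controversy is $32,500, which meets the USD 32,000 floor, and the 'unless' clause therefore excuses the requirement. Met.
  (c) The claim is a tort claim, not a property claim, so one alternative holds. Condition met.
  → The clause does not apply.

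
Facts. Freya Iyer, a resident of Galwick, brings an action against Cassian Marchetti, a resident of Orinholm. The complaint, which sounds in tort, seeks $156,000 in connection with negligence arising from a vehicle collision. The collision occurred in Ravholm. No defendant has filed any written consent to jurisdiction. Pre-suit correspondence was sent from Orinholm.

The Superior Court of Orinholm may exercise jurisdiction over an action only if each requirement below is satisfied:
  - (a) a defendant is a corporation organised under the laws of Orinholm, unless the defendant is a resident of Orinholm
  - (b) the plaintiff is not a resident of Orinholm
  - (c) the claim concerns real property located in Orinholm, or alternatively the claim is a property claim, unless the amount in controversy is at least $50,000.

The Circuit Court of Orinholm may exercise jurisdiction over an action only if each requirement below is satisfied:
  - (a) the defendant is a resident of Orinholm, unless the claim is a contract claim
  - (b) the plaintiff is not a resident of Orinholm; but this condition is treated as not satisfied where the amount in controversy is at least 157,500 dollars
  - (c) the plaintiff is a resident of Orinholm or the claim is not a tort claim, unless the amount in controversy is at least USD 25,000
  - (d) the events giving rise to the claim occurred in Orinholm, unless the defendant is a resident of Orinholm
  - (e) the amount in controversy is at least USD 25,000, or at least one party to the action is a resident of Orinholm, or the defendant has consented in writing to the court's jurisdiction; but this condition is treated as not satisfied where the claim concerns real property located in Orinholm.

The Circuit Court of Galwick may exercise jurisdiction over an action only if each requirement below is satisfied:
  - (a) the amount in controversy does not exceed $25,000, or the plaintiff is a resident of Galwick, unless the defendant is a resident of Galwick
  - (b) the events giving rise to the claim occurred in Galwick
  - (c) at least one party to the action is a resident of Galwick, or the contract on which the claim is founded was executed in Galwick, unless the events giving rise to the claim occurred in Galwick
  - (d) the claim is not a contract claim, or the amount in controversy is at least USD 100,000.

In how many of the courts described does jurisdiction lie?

2

The Superior Court of Orinholm:
  (a) No defendant is a corporation. The proviso rescues it, though: the defendant resides in Orinholm. Satisfied.
  (b) The plaintiff resides in Galwick, which is not Orinholm. Condition met.
  (c) The claim does not concern real property; the claim is a tort claim, not a property claim — none of the alternatives is met. However, the amount in controversy is USD 156,000, which meets the $50,000 floor, so the 'unless' proviso supplies this condition. Condition met.
  → Every requirement is satisfied — jurisdiction.
The Circuit Court of Orinholm:
  (a) The defendant resides in Orinholm. Satisfied.
  (b) The plaintiff resides in Galwick, which is not Orinholm. And the carve-out is inapplicable — the amount in controversy is 156,000 dollars, below the USD 157,500 floor. Satisfied.
  (c) The plaintiff resides in Galwick, not Orinholm; the claim is a tort claim — none of the alternatives is met. But the amount in controversy is USD 156,000, which meets the USD 25,000 floor, and the 'unless' clause therefore excuses the requirement. Condition met.
  (d) The operative events occurred in Ravholm, not Orinholm. But the defendant resides in Orinholm, and the 'unless' clause therefore excuses the requirement. Condition met.
  (e) The amount in controversy is USD 156,000, which meets the $25,000 floor, which satisfies one of the alternatives. And the carve-out is inapplicable — the claim does not concern real property. Condition met.
  → All conditions met; jurisdiction exists.
The Circuit Court of Galwick:
  (a) The plaintiff resides in Galwick, so this disjunct is met. Condition met.
  (b) The operative events occurred in Ravholm, not Galwick. Condition not met.
  (c) Freya Iyer resides in Galwick, so this disjunct is met. Satisfied.
  (d) The claim is a tort claim, not a contract claim — that alternative is enough. Satisfied.
  → The court lacks jurisdiction.
Courts with jurisdiction: the Superior Court of Orinholm, the Circuit Court of Orinholm — 2 in total.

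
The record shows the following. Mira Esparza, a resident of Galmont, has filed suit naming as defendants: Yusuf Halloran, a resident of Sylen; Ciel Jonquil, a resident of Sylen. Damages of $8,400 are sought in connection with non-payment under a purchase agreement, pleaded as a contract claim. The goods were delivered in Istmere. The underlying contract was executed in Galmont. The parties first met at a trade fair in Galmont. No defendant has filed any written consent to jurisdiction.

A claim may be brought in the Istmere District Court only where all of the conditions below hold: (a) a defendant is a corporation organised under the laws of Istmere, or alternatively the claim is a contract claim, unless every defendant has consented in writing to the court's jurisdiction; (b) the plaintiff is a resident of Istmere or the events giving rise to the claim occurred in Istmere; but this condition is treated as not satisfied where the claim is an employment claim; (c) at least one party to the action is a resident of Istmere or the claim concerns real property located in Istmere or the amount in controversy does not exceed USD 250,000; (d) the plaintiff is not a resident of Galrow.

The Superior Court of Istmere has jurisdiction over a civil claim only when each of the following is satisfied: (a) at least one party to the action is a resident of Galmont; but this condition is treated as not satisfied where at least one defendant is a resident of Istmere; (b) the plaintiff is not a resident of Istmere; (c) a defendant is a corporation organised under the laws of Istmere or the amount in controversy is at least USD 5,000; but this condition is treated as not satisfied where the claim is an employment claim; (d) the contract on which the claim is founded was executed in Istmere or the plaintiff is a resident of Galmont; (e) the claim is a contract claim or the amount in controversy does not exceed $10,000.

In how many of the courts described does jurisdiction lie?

2

The Istmere District Court:
  (a) The claim is a contract claim — that alternative is enough. Condition met.
  (b) The operative events occurred in Istmere, which satisfies one of the alternatives. And the carve-out is inapplicable — the claim is a contract claim, not an employment claim. Condition met.
  (c) The amount in controversy is 8,400 dollars, within the USD 250,000 ceiling, so one alternative holds. Condition met.
  (d) The plaintiff resides in Galmont, which is not Galrow. Met.
  → The court has jurisdiction.
The Superior Court of Istmere:
  (a) Mira Esparza resides in Galmont. The exception is not triggered, since no defendant resides in Istmere (they reside in Sylen, Sylen). Satisfied.
  (b) The plaintiff resides in Galmont, which is not Istmere. Condition met.
  (c) The amount in controversy is $8,400, which meets the $5,000 floor, so one alternative holds. And the carve-out is inapplicable — the claim is a contract claim, not an employment claim. Condition met.
  (d) The plaintiff resides in Galmont — that alternative is enough. Met.
  (e) The claim is a contract claim, so this disjunct is met. Met.
  → The court has jurisdiction.
Courts with jurisdiction: the Istmere District Court, the Superior Court of Istmere — 2 in total.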